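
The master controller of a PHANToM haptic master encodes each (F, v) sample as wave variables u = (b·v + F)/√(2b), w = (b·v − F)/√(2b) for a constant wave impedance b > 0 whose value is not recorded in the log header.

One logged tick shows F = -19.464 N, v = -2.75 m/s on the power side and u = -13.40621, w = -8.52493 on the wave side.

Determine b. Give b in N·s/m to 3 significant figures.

u + w = -21.93114;  u + w = √(2b)·v, so √(2b) = -21.93114/(-2.75) = 7.97496.
b = (√(2b))²/2 = 63.59999/2 = 31.79999.
(Check via u − w = 2F/√(2b): u − w = -4.88128, 2F/√(2b) = -4.88128.)

b = 31.8 N·s/m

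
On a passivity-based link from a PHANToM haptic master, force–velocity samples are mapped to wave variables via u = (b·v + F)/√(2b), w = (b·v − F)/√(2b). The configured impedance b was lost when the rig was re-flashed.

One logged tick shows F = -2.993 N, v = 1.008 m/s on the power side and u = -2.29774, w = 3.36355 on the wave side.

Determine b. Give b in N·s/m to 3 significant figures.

b = 0.559 N·s/m

u + w = 1.0658;  u + w = √(2b)·v, so √(2b) = 1.0658/1.008 = 1.0574.
b = (√(2b))²/2 = 1.1180/2 = 0.5590.
(Check via u − w = 2F/√(2b): u − w = -5.6613, 2F/√(2b) = -5.6613.)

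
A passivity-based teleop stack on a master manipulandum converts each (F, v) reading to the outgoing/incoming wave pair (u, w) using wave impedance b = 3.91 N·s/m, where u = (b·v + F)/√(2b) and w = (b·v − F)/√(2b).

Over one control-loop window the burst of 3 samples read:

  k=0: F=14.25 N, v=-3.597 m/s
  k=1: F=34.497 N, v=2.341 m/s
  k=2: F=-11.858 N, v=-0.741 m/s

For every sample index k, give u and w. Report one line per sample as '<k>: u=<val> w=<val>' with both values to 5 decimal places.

0: u=0.06642 w=-10.12516
1: u=15.60932 w=-9.06289
2: u=-5.27649 w=3.20434

k=0: b·v=3.91×(-3.597)=-14.06427; √(2b)=2.79643; u=(-14.06427+14.25)/2.79643=0.06642, w=(-14.06427−14.25)/2.79643=-10.12516
k=1: b·v=3.91×2.341=9.15331; √(2b)=2.79643; u=(9.15331+34.497)/2.79643=15.60932, w=(9.15331−34.497)/2.79643=-9.06289
k=2: b·v=3.91×(-0.741)=-2.89731; √(2b)=2.79643; u=(-2.89731+(-11.858))/2.79643=-5.27649, w=(-2.89731−(-11.858))/2.79643=3.20434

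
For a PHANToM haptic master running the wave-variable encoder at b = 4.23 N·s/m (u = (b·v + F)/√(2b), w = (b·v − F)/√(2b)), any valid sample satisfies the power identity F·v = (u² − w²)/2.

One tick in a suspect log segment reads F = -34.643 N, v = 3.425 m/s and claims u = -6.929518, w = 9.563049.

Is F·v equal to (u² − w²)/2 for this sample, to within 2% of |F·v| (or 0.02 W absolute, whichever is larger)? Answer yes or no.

no

F·v = (-34.643)×3.425 = -118.652275 W.
(u² − w²)/2 = (48.018220 − 91.451906)/2 = -21.716843 W.
|Δ| = 96.935432;  2% of max(1, |F·v|) = 2.373045.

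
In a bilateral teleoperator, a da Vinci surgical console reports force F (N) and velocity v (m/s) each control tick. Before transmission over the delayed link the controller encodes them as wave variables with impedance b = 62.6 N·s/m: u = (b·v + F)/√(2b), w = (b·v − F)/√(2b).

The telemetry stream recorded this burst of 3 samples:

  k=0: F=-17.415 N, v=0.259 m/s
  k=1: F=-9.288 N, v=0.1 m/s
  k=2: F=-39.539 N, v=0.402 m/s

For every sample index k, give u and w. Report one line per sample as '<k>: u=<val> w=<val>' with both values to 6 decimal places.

0: u=-0.107388 w=3.005412
1: u=-0.270616 w=1.389544
2: u=-1.284604 w=5.782695

k=0: b·v=62.6×0.259=16.213400; √(2b)=11.189281; u=(16.213400+(-17.415))/11.189281=-0.107388, w=(16.213400−(-17.415))/11.189281=3.005412
k=1: b·v=62.6×0.1=6.260000; √(2b)=11.189281; u=(6.260000+(-9.288))/11.189281=-0.270616, w=(6.260000−(-9.288))/11.189281=1.389544
k=2: b·v=62.6×0.402=25.165200; √(2b)=11.189281; u=(25.165200+(-39.539))/11.189281=-1.284604, w=(25.165200−(-39.539))/11.189281=5.782695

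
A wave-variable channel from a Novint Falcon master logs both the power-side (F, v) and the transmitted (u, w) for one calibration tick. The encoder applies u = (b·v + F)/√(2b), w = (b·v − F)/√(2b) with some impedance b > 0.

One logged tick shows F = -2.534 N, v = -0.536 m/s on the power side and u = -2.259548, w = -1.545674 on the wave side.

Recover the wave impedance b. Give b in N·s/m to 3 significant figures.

b = 25.2 N·s/m

u + w = -3.805222;  u + w = √(2b)·v, so √(2b) = -3.805222/(-0.536) = 7.099295.
b = (√(2b))²/2 = 50.399986/2 = 25.199993.
(Check via u − w = 2F/√(2b): u − w = -0.713874, 2F/√(2b) = -0.713874.)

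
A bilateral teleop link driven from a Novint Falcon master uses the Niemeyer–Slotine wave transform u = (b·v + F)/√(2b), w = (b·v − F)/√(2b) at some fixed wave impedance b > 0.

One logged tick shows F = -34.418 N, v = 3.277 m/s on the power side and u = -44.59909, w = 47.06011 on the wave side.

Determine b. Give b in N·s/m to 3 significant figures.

b = 0.282 N·s/m

u + w = 2.4610;  u + w = √(2b)·v, so √(2b) = 2.4610/3.277 = 0.7510.
b = (√(2b))²/2 = 0.5640/2 = 0.2820.
(Check via u − w = 2F/√(2b): u − w = -91.6592, 2F/√(2b) = -91.6594.)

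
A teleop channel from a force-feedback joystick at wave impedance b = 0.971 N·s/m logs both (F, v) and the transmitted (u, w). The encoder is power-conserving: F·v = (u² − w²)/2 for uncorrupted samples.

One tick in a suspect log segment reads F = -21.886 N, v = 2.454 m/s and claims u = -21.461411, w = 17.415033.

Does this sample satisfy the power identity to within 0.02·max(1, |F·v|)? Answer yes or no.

F·v = (-21.886)×2.454 = -53.708244 W.
(u² − w²)/2 = (460.592162 − 303.283374)/2 = 78.654394 W.
|Δ| = 132.362638;  2% of max(1, |F·v|) = 1.074165.

no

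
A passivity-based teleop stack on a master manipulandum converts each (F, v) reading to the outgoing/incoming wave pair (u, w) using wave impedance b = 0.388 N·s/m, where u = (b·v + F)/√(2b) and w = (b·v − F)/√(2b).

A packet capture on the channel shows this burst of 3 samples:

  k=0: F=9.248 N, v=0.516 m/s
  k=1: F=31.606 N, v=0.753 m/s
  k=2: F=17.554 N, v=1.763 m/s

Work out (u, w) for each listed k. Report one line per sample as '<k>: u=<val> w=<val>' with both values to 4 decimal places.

k=0: b·v=0.388×0.516=0.2002; √(2b)=0.8809; u=(0.2002+9.248)/0.8809=10.7255, w=(0.2002−9.248)/0.8809=-10.2710
k=1: b·v=0.388×0.753=0.2922; √(2b)=0.8809; u=(0.2922+31.606)/0.8809=36.2105, w=(0.2922−31.606)/0.8809=-35.5472
k=2: b·v=0.388×1.763=0.6840; √(2b)=0.8809; u=(0.6840+17.554)/0.8809=20.7037, w=(0.6840−17.554)/0.8809=-19.1506

0: u=10.7255 w=-10.2710
1: u=36.2105 w=-35.5472
2: u=20.7037 w=-19.1506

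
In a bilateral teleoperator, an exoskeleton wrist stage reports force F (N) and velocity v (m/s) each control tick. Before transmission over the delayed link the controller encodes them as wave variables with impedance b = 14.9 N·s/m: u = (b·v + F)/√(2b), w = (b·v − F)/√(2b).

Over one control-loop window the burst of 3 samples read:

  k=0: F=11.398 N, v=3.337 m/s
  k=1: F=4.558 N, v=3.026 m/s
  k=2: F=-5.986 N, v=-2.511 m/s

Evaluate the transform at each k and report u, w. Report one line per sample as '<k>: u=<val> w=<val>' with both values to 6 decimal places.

0: u=11.196189 w=7.020285
1: u=9.094334 w=7.424412
2: u=-7.950247 w=-5.757146

k=0: b·v=14.9×3.337=49.721300; √(2b)=5.458938; u=(49.721300+11.398)/5.458938=11.196189, w=(49.721300−11.398)/5.458938=7.020285
k=1: b·v=14.9×3.026=45.087400; √(2b)=5.458938; u=(45.087400+4.558)/5.458938=9.094334, w=(45.087400−4.558)/5.458938=7.424412
k=2: b·v=14.9×(-2.511)=-37.413900; √(2b)=5.458938; u=(-37.413900+(-5.986))/5.458938=-7.950247, w=(-37.413900−(-5.986))/5.458938=-5.757146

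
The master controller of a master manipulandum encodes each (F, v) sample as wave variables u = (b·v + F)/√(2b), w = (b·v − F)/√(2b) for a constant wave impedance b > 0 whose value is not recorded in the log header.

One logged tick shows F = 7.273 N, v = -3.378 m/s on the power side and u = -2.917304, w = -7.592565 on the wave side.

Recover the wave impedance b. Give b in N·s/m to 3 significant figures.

u + w = -10.509869;  u + w = √(2b)·v, so √(2b) = -10.509869/(-3.378) = 3.111270.
b = (√(2b))²/2 = 9.679999/2 = 4.840000.
(Check via u − w = 2F/√(2b): u − w = 4.675261, 2F/√(2b) = 4.675262.)

b = 4.84 N·s/m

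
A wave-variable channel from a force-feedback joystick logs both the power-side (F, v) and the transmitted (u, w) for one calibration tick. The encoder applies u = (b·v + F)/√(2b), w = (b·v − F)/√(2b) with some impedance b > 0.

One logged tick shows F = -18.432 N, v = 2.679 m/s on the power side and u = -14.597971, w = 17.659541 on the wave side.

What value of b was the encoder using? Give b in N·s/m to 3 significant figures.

b = 0.653 N·s/m

u + w = 3.061570;  u + w = √(2b)·v, so √(2b) = 3.061570/2.679 = 1.142803.
b = (√(2b))²/2 = 1.305999/2 = 0.653000.
(Check via u − w = 2F/√(2b): u − w = -32.257512, 2F/√(2b) = -32.257520.)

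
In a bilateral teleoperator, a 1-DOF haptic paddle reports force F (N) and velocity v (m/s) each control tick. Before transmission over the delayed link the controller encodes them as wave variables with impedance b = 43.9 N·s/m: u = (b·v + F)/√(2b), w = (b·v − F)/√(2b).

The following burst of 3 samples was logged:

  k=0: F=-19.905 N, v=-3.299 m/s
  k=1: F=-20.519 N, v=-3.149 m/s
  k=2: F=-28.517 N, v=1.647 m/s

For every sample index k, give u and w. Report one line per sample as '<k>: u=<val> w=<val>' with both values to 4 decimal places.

0: u=-17.5804 w=-13.3318
1: u=-16.9431 w=-12.5635
2: u=4.6729 w=10.7597

k=0: b·v=43.9×(-3.299)=-144.8261; √(2b)=9.3702; u=(-144.8261+(-19.905))/9.3702=-17.5804, w=(-144.8261−(-19.905))/9.3702=-13.3318
k=1: b·v=43.9×(-3.149)=-138.2411; √(2b)=9.3702; u=(-138.2411+(-20.519))/9.3702=-16.9431, w=(-138.2411−(-20.519))/9.3702=-12.5635
k=2: b·v=43.9×1.647=72.3033; √(2b)=9.3702; u=(72.3033+(-28.517))/9.3702=4.6729, w=(72.3033−(-28.517))/9.3702=10.7597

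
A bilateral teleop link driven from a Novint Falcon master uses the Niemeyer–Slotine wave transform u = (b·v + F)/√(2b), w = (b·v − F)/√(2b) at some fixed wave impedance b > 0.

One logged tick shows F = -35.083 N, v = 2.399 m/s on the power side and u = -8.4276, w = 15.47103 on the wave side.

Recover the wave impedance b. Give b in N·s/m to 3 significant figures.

b = 4.31 N·s/m

u + w = 7.0434;  u + w = √(2b)·v, so √(2b) = 7.0434/2.399 = 2.9360.
b = (√(2b))²/2 = 8.6200/2 = 4.3100.
(Check via u − w = 2F/√(2b): u − w = -23.8986, 2F/√(2b) = -23.8986.)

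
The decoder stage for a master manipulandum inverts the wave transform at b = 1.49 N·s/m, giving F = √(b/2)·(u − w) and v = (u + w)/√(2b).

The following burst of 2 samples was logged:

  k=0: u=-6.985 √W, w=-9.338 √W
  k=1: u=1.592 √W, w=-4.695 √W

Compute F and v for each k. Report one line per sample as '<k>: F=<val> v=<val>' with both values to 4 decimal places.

0: F=2.0310 v=-9.4557
1: F=5.4265 v=-1.7975

k=0: u−w=2.3530, u+w=-16.3230; √(b/2)=0.8631, √(2b)=1.7263; F=0.8631×2.353=2.0310, v=-16.3230/1.7263=-9.4557
k=1: u−w=6.2870, u+w=-3.1030; √(b/2)=0.8631, √(2b)=1.7263; F=0.8631×6.287=5.4265, v=-3.1030/1.7263=-1.7975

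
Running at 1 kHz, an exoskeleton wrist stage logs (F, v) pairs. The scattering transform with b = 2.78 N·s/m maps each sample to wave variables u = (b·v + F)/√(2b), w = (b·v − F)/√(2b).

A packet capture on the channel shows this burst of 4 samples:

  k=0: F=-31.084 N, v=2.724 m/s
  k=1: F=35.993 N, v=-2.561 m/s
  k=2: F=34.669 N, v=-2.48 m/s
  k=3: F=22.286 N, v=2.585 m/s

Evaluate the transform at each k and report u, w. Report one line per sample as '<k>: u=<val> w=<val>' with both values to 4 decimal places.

k=0: b·v=2.78×2.724=7.5727; √(2b)=2.3580; u=(7.5727+(-31.084))/2.3580=-9.9710, w=(7.5727−(-31.084))/2.3580=16.3941
k=1: b·v=2.78×(-2.561)=-7.1196; √(2b)=2.3580; u=(-7.1196+35.993)/2.3580=12.2451, w=(-7.1196−35.993)/2.3580=-18.2838
k=2: b·v=2.78×(-2.48)=-6.8944; √(2b)=2.3580; u=(-6.8944+34.669)/2.3580=11.7791, w=(-6.8944−34.669)/2.3580=-17.6268
k=3: b·v=2.78×2.585=7.1863; √(2b)=2.3580; u=(7.1863+22.286)/2.3580=12.4990, w=(7.1863−22.286)/2.3580=-6.4037

0: u=-9.9710 w=16.3941
1: u=12.2451 w=-18.2838
2: u=11.7791 w=-17.6268
3: u=12.4990 w=-6.4037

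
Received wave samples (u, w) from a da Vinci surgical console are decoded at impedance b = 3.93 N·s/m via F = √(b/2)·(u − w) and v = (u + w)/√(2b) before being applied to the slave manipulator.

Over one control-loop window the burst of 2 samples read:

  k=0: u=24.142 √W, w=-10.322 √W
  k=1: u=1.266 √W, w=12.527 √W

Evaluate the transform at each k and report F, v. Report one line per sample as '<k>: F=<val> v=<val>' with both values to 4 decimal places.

0: F=48.3111 v=4.9294
1: F=-15.7855 v=4.9198

k=0: u−w=34.4640, u+w=13.8200; √(b/2)=1.4018, √(2b)=2.8036; F=1.4018×34.464=48.3111, v=13.8200/2.8036=4.9294
k=1: u−w=-11.2610, u+w=13.7930; √(b/2)=1.4018, √(2b)=2.8036; F=1.4018×(-11.261)=-15.7855, v=13.7930/2.8036=4.9198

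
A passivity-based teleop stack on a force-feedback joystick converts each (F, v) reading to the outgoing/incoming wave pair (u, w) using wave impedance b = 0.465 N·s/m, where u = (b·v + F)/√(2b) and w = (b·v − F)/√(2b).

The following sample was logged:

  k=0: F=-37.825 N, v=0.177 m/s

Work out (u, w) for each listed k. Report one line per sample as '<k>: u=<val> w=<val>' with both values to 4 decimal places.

k=0: b·v=0.465×0.177=0.0823; √(2b)=0.9644; u=(0.0823+(-37.825))/0.9644=-39.1374, w=(0.0823−(-37.825))/0.9644=39.3080

0: u=-39.1374 w=39.3080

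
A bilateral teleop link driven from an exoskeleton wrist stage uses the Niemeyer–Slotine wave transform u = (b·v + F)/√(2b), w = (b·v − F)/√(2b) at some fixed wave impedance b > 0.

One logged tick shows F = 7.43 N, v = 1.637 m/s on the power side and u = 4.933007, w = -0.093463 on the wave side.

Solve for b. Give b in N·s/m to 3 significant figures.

b = 4.37 N·s/m

u + w = 4.839544;  u + w = √(2b)·v, so √(2b) = 4.839544/1.637 = 2.956349.
b = (√(2b))²/2 = 8.740002/2 = 4.370001.
(Check via u − w = 2F/√(2b): u − w = 5.026470, 2F/√(2b) = 5.026469.)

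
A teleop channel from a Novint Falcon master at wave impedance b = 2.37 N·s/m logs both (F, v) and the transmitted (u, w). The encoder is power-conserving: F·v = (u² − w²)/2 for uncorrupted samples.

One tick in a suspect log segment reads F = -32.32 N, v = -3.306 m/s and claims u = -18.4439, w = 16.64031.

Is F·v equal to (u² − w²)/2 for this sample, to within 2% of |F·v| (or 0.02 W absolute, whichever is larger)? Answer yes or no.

no

F·v = (-32.32)×(-3.306) = 106.84992 W.
(u² − w²)/2 = (340.17745 − 276.89992)/2 = 31.63877 W.
|Δ| = 75.21115;  2% of max(1, |F·v|) = 2.13700.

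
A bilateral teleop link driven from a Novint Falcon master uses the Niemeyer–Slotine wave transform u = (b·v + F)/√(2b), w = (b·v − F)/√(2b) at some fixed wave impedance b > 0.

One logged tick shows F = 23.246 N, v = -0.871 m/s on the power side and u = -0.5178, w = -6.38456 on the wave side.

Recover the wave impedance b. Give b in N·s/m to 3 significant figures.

b = 31.4 N·s/m

u + w = -6.9024;  u + w = √(2b)·v, so √(2b) = -6.9024/(-0.871) = 7.9246.
b = (√(2b))²/2 = 62.7999/2 = 31.3999.
(Check via u − w = 2F/√(2b): u − w = 5.8668, 2F/√(2b) = 5.8668.)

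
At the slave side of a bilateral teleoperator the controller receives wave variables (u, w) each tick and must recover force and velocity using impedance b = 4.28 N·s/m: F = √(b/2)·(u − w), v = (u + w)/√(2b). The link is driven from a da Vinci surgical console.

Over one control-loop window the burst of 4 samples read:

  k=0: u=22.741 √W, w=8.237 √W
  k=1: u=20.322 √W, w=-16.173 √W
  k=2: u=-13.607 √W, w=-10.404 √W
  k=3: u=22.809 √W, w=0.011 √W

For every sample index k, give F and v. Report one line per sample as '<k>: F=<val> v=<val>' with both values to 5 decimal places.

k=0: u−w=14.50400, u+w=30.97800; √(b/2)=1.46287, √(2b)=2.92575; F=1.46287×14.504=21.21752, v=30.97800/2.92575=10.58806
k=1: u−w=36.49500, u+w=4.14900; √(b/2)=1.46287, √(2b)=2.92575; F=1.46287×36.495=53.38758, v=4.14900/2.92575=1.41810
k=2: u−w=-3.20300, u+w=-24.01100; √(b/2)=1.46287, √(2b)=2.92575; F=1.46287×(-3.203)=-4.68559, v=-24.01100/2.92575=-8.20679
k=3: u−w=22.79800, u+w=22.82000; √(b/2)=1.46287, √(2b)=2.92575; F=1.46287×22.798=33.35060, v=22.82000/2.92575=7.79972

0: F=21.21752 v=10.58806
1: F=53.38758 v=1.41810
2: F=-4.68559 v=-8.20679
3: F=33.35060 v=7.79972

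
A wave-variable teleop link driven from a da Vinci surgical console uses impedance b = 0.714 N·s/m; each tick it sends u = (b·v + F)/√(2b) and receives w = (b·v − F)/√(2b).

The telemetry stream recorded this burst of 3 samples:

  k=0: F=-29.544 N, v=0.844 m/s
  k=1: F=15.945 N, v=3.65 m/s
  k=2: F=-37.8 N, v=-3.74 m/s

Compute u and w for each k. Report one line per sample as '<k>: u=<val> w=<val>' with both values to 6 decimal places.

0: u=-24.218943 w=25.227515
1: u=15.524069 w=-11.162357
2: u=-33.866706 w=29.397446

k=0: b·v=0.714×0.844=0.602616; √(2b)=1.194990; u=(0.602616+(-29.544))/1.194990=-24.218943, w=(0.602616−(-29.544))/1.194990=25.227515
k=1: b·v=0.714×3.65=2.606100; √(2b)=1.194990; u=(2.606100+15.945)/1.194990=15.524069, w=(2.606100−15.945)/1.194990=-11.162357
k=2: b·v=0.714×(-3.74)=-2.670360; √(2b)=1.194990; u=(-2.670360+(-37.8))/1.194990=-33.866706, w=(-2.670360−(-37.8))/1.194990=29.397446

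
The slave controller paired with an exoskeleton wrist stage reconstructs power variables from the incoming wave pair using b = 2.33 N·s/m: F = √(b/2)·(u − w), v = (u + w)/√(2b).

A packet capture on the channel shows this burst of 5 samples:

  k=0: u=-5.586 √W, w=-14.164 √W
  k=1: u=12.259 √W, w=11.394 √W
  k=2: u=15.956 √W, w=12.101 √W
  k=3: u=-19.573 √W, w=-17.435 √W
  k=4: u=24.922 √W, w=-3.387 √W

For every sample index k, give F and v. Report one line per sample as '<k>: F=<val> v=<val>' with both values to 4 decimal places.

k=0: u−w=8.5780, u+w=-19.7500; √(b/2)=1.0794, √(2b)=2.1587; F=1.0794×8.578=9.2587, v=-19.7500/2.1587=-9.1490
k=1: u−w=0.8650, u+w=23.6530; √(b/2)=1.0794, √(2b)=2.1587; F=1.0794×0.865=0.9336, v=23.6530/2.1587=10.9570
k=2: u−w=3.8550, u+w=28.0570; √(b/2)=1.0794, √(2b)=2.1587; F=1.0794×3.855=4.1609, v=28.0570/2.1587=12.9972
k=3: u−w=-2.1380, u+w=-37.0080; √(b/2)=1.0794, √(2b)=2.1587; F=1.0794×(-2.138)=-2.3077, v=-37.0080/2.1587=-17.1436
k=4: u−w=28.3090, u+w=21.5350; √(b/2)=1.0794, √(2b)=2.1587; F=1.0794×28.309=30.5554, v=21.5350/2.1587=9.9759

0: F=9.2587 v=-9.1490
1: F=0.9336 v=10.9570
2: F=4.1609 v=12.9972
3: F=-2.3077 v=-17.1436
4: F=30.5554 v=9.9759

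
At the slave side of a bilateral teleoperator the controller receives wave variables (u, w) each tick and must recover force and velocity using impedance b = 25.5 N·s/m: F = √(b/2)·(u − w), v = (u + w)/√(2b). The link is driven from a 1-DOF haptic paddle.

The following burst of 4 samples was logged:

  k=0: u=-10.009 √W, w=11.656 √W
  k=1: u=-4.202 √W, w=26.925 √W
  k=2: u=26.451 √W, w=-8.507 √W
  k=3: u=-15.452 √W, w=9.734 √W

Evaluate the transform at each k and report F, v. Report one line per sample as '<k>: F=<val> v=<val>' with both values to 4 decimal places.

k=0: u−w=-21.6650, u+w=1.6470; √(b/2)=3.5707, √(2b)=7.1414; F=3.5707×(-21.665)=-77.3595, v=1.6470/7.1414=0.2306
k=1: u−w=-31.1270, u+w=22.7230; √(b/2)=3.5707, √(2b)=7.1414; F=3.5707×(-31.127)=-111.1456, v=22.7230/7.1414=3.1819
k=2: u−w=34.9580, u+w=17.9440; √(b/2)=3.5707, √(2b)=7.1414; F=3.5707×34.958=124.8250, v=17.9440/7.1414=2.5127
k=3: u−w=-25.1860, u+w=-5.7180; √(b/2)=3.5707, √(2b)=7.1414; F=3.5707×(-25.186)=-89.9320, v=-5.7180/7.1414=-0.8007

0: F=-77.3595 v=0.2306
1: F=-111.1456 v=3.1819
2: F=124.8250 v=2.5127
3: F=-89.9320 v=-0.8007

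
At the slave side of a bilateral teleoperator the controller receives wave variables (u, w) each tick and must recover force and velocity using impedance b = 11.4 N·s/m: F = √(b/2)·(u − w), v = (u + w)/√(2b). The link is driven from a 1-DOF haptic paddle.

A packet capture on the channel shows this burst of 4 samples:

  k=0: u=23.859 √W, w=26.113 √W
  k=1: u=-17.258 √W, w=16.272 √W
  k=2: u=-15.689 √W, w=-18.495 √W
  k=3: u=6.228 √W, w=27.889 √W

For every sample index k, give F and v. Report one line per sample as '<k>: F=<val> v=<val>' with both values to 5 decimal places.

k=0: u−w=-2.25400, u+w=49.97200; √(b/2)=2.38747, √(2b)=4.77493; F=2.38747×(-2.254)=-5.38135, v=49.97200/4.77493=10.46548
k=1: u−w=-33.53000, u+w=-0.98600; √(b/2)=2.38747, √(2b)=4.77493; F=2.38747×(-33.53)=-80.05178, v=-0.98600/4.77493=-0.20649
k=2: u−w=2.80600, u+w=-34.18400; √(b/2)=2.38747, √(2b)=4.77493; F=2.38747×2.806=6.69923, v=-34.18400/4.77493=-7.15905
k=3: u−w=-21.66100, u+w=34.11700; √(b/2)=2.38747, √(2b)=4.77493; F=2.38747×(-21.661)=-51.71493, v=34.11700/4.77493=7.14502

0: F=-5.38135 v=10.46548
1: F=-80.05178 v=-0.20649
2: F=6.69923 v=-7.15905
3: F=-51.71493 v=7.14502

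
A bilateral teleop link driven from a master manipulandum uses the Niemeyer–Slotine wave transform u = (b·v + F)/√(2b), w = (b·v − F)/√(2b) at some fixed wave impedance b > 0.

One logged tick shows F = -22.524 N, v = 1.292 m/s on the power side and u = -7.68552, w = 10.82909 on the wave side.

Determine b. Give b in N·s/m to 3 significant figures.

b = 2.96 N·s/m

u + w = 3.14357;  u + w = √(2b)·v, so √(2b) = 3.14357/1.292 = 2.43310.
b = (√(2b))²/2 = 5.91999/2 = 2.96000.
(Check via u − w = 2F/√(2b): u − w = -18.51461, 2F/√(2b) = -18.51462.)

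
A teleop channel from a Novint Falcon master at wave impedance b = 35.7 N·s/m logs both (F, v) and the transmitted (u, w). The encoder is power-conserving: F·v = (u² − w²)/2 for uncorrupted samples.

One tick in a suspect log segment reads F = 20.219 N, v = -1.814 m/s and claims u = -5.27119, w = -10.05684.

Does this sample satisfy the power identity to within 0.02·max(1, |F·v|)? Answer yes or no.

yes

F·v = 20.219×(-1.814) = -36.6773 W.
(u² − w²)/2 = (27.7854 − 101.1400)/2 = -36.6773 W.
|Δ| = 0.0000;  2% of max(1, |F·v|) = 0.7335.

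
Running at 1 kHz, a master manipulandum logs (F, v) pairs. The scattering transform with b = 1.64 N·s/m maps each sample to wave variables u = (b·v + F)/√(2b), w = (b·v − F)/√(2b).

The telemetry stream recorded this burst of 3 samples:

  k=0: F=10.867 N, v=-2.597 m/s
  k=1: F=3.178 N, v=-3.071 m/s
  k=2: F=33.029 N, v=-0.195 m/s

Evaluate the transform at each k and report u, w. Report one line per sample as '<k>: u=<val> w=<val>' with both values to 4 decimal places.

0: u=3.6486 w=-8.3520
1: u=-1.0262 w=-4.5357
2: u=18.0606 w=-18.4138

k=0: b·v=1.64×(-2.597)=-4.2591; √(2b)=1.8111; u=(-4.2591+10.867)/1.8111=3.6486, w=(-4.2591−10.867)/1.8111=-8.3520
k=1: b·v=1.64×(-3.071)=-5.0364; √(2b)=1.8111; u=(-5.0364+3.178)/1.8111=-1.0262, w=(-5.0364−3.178)/1.8111=-4.5357
k=2: b·v=1.64×(-0.195)=-0.3198; √(2b)=1.8111; u=(-0.3198+33.029)/1.8111=18.0606, w=(-0.3198−33.029)/1.8111=-18.4138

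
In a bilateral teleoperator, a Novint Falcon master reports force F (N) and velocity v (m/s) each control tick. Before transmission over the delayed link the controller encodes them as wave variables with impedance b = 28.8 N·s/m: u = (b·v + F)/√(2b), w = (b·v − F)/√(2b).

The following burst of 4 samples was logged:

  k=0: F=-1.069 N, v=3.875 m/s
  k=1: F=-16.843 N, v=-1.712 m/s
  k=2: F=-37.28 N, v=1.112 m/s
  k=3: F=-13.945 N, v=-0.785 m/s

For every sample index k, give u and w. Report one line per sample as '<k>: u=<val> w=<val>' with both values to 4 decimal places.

k=0: b·v=28.8×3.875=111.6000; √(2b)=7.5895; u=(111.6000+(-1.069))/7.5895=14.5637, w=(111.6000−(-1.069))/7.5895=14.8454
k=1: b·v=28.8×(-1.712)=-49.3056; √(2b)=7.5895; u=(-49.3056+(-16.843))/7.5895=-8.7158, w=(-49.3056−(-16.843))/7.5895=-4.2773
k=2: b·v=28.8×1.112=32.0256; √(2b)=7.5895; u=(32.0256+(-37.28))/7.5895=-0.6923, w=(32.0256−(-37.28))/7.5895=9.1318
k=3: b·v=28.8×(-0.785)=-22.6080; √(2b)=7.5895; u=(-22.6080+(-13.945))/7.5895=-4.8163, w=(-22.6080−(-13.945))/7.5895=-1.1415

0: u=14.5637 w=14.8454
1: u=-8.7158 w=-4.2773
2: u=-0.6923 w=9.1318
3: u=-4.8163 w=-1.1415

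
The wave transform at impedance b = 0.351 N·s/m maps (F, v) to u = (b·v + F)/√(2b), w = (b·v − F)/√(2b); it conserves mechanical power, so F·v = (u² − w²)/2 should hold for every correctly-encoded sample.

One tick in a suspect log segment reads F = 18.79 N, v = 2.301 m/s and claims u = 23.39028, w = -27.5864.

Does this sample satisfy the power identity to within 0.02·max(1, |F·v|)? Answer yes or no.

F·v = 18.79×2.301 = 43.2358 W.
(u² − w²)/2 = (547.1052 − 761.0095)/2 = -106.9521 W.
|Δ| = 150.1879;  2% of max(1, |F·v|) = 0.8647.

no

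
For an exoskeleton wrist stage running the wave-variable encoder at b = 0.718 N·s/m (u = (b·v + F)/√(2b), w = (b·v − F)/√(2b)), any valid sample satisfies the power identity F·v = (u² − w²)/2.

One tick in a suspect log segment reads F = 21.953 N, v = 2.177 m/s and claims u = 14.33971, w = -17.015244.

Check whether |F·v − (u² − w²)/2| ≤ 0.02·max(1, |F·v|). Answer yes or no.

no

F·v = 21.953×2.177 = 47.791681 W.
(u² − w²)/2 = (205.627283 − 289.518528)/2 = -41.945623 W.
|Δ| = 89.737304;  2% of max(1, |F·v|) = 0.955834.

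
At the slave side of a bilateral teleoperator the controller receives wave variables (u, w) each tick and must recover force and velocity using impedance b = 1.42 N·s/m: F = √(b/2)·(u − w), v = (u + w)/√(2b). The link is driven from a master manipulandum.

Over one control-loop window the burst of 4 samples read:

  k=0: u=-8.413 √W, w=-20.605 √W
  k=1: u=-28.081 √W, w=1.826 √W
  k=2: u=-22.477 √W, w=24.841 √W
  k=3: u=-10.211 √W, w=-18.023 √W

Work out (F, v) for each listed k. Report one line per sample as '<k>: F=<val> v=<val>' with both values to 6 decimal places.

k=0: u−w=12.192000, u+w=-29.018000; √(b/2)=0.842615, √(2b)=1.685230; F=0.842615×12.192=10.273162, v=-29.018000/1.685230=-17.219015
k=1: u−w=-29.907000, u+w=-26.255000; √(b/2)=0.842615, √(2b)=1.685230; F=0.842615×(-29.907)=-25.200086, v=-26.255000/1.685230=-15.579476
k=2: u−w=-47.318000, u+w=2.364000; √(b/2)=0.842615, √(2b)=1.685230; F=0.842615×(-47.318)=-39.870855, v=2.364000/1.685230=1.402776
k=3: u−w=7.812000, u+w=-28.234000; √(b/2)=0.842615, √(2b)=1.685230; F=0.842615×7.812=6.582508, v=-28.234000/1.685230=-16.753797

0: F=10.273162 v=-17.219015
1: F=-25.200086 v=-15.579476
2: F=-39.870855 v=1.402776
3: F=6.582508 v=-16.753797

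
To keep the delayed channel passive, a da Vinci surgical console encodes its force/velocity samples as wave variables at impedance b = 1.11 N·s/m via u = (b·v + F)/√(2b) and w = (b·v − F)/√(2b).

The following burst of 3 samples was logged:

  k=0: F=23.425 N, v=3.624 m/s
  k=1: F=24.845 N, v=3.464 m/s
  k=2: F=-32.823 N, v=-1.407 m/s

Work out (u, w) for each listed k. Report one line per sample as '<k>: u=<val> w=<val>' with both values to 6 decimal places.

k=0: b·v=1.11×3.624=4.022640; √(2b)=1.489966; u=(4.022640+23.425)/1.489966=18.421650, w=(4.022640−23.425)/1.489966=-13.022011
k=1: b·v=1.11×3.464=3.845040; √(2b)=1.489966; u=(3.845040+24.845)/1.489966=19.255494, w=(3.845040−24.845)/1.489966=-14.094250
k=2: b·v=1.11×(-1.407)=-1.561770; √(2b)=1.489966; u=(-1.561770+(-32.823))/1.489966=-23.077547, w=(-1.561770−(-32.823))/1.489966=20.981164

0: u=18.421650 w=-13.022011
1: u=19.255494 w=-14.094250
2: u=-23.077547 w=20.981164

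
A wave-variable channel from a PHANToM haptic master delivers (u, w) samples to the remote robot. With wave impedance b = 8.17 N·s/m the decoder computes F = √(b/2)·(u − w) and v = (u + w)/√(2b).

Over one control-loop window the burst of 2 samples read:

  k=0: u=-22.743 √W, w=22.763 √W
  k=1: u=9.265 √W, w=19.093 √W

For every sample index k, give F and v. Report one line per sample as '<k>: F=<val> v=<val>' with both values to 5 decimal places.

k=0: u−w=-45.50600, u+w=0.02000; √(b/2)=2.02114, √(2b)=4.04228; F=2.02114×(-45.506)=-91.97392, v=0.02000/4.04228=0.00495
k=1: u−w=-9.82800, u+w=28.35800; √(b/2)=2.02114, √(2b)=4.04228; F=2.02114×(-9.828)=-19.86375, v=28.35800/4.04228=7.01535

0: F=-91.97392 v=0.00495
1: F=-19.86375 v=7.01535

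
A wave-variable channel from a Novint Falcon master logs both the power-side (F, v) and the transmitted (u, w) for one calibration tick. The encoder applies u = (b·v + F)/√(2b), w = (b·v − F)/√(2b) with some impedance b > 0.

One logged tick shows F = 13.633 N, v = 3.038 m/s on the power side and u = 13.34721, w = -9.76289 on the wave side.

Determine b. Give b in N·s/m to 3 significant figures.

b = 0.696 N·s/m

u + w = 3.58432;  u + w = √(2b)·v, so √(2b) = 3.58432/3.038 = 1.17983.
b = (√(2b))²/2 = 1.39200/2 = 0.69600.
(Check via u − w = 2F/√(2b): u − w = 23.11010, 2F/√(2b) = 23.11013.)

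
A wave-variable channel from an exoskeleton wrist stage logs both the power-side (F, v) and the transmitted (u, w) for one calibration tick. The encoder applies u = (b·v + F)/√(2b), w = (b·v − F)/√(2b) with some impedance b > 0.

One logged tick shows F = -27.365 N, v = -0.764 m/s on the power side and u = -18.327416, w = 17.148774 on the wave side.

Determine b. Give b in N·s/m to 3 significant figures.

b = 1.19 N·s/m

u + w = -1.178642;  u + w = √(2b)·v, so √(2b) = -1.178642/(-0.764) = 1.542725.
b = (√(2b))²/2 = 2.380001/2 = 1.190000.
(Check via u − w = 2F/√(2b): u − w = -35.476190, 2F/√(2b) = -35.476184.)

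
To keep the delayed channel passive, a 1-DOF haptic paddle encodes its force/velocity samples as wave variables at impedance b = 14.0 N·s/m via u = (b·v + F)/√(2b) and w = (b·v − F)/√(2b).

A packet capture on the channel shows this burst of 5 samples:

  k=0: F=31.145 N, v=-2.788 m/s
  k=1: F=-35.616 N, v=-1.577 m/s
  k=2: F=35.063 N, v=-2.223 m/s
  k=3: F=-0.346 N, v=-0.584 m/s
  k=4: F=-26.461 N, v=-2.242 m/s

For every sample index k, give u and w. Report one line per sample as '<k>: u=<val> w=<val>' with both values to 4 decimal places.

k=0: b·v=14.0×(-2.788)=-39.0320; √(2b)=5.2915; u=(-39.0320+31.145)/5.2915=-1.4905, w=(-39.0320−31.145)/5.2915=-13.2622
k=1: b·v=14.0×(-1.577)=-22.0780; √(2b)=5.2915; u=(-22.0780+(-35.616))/5.2915=-10.9031, w=(-22.0780−(-35.616))/5.2915=2.5584
k=2: b·v=14.0×(-2.223)=-31.1220; √(2b)=5.2915; u=(-31.1220+35.063)/5.2915=0.7448, w=(-31.1220−35.063)/5.2915=-12.5078
k=3: b·v=14.0×(-0.584)=-8.1760; √(2b)=5.2915; u=(-8.1760+(-0.346))/5.2915=-1.6105, w=(-8.1760−(-0.346))/5.2915=-1.4797
k=4: b·v=14.0×(-2.242)=-31.3880; √(2b)=5.2915; u=(-31.3880+(-26.461))/5.2915=-10.9324, w=(-31.3880−(-26.461))/5.2915=-0.9311

0: u=-1.4905 w=-13.2622
1: u=-10.9031 w=2.5584
2: u=0.7448 w=-12.5078
3: u=-1.6105 w=-1.4797
4: u=-10.9324 w=-0.9311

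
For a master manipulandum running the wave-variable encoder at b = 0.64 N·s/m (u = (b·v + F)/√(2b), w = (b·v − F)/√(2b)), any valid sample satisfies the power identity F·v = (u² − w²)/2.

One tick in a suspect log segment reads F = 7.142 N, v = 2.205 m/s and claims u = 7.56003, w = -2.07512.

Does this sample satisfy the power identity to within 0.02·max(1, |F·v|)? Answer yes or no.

no

F·v = 7.142×2.205 = 15.74811 W.
(u² − w²)/2 = (57.15405 − 4.30612)/2 = 26.42397 W.
|Δ| = 10.67586;  2% of max(1, |F·v|) = 0.31496.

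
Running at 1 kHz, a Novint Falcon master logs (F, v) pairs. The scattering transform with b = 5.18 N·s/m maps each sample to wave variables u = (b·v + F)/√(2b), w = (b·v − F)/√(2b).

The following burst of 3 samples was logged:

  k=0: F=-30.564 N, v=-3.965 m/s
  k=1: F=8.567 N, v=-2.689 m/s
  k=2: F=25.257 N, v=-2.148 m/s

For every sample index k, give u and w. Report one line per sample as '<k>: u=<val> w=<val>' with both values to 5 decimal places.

0: u=-15.87684 w=3.11471
1: u=-1.66590 w=-6.98917
2: u=4.39009 w=-11.30385

k=0: b·v=5.18×(-3.965)=-20.53870; √(2b)=3.21870; u=(-20.53870+(-30.564))/3.21870=-15.87684, w=(-20.53870−(-30.564))/3.21870=3.11471
k=1: b·v=5.18×(-2.689)=-13.92902; √(2b)=3.21870; u=(-13.92902+8.567)/3.21870=-1.66590, w=(-13.92902−8.567)/3.21870=-6.98917
k=2: b·v=5.18×(-2.148)=-11.12664; √(2b)=3.21870; u=(-11.12664+25.257)/3.21870=4.39009, w=(-11.12664−25.257)/3.21870=-11.30385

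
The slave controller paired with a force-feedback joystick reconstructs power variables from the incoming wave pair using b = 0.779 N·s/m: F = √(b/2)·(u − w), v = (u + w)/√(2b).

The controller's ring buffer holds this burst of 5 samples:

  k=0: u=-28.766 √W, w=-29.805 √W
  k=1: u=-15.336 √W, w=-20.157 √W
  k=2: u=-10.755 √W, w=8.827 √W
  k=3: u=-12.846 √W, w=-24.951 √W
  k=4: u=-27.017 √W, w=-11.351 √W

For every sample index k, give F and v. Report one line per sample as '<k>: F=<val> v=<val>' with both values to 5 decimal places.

k=0: u−w=1.03900, u+w=-58.57100; √(b/2)=0.62410, √(2b)=1.24820; F=0.62410×1.039=0.64844, v=-58.57100/1.24820=-46.92442
k=1: u−w=4.82100, u+w=-35.49300; √(b/2)=0.62410, √(2b)=1.24820; F=0.62410×4.821=3.00878, v=-35.49300/1.24820=-28.43538
k=2: u−w=-19.58200, u+w=-1.92800; √(b/2)=0.62410, √(2b)=1.24820; F=0.62410×(-19.582)=-12.22111, v=-1.92800/1.24820=-1.54463
k=3: u−w=12.10500, u+w=-37.79700; √(b/2)=0.62410, √(2b)=1.24820; F=0.62410×12.105=7.55472, v=-37.79700/1.24820=-30.28124
k=4: u−w=-15.66600, u+w=-38.36800; √(b/2)=0.62410, √(2b)=1.24820; F=0.62410×(-15.666)=-9.77714, v=-38.36800/1.24820=-30.73870

0: F=0.64844 v=-46.92442
1: F=3.00878 v=-28.43538
2: F=-12.22111 v=-1.54463
3: F=7.55472 v=-30.28124
4: F=-9.77714 v=-30.73870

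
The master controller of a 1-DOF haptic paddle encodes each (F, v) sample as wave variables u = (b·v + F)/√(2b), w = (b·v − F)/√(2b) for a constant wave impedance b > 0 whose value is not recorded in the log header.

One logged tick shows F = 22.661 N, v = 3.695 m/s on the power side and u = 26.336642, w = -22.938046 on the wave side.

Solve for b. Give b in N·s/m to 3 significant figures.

u + w = 3.398596;  u + w = √(2b)·v, so √(2b) = 3.398596/3.695 = 0.919782.
b = (√(2b))²/2 = 0.846000/2 = 0.423000.
(Check via u − w = 2F/√(2b): u − w = 49.274688, 2F/√(2b) = 49.274698.)

b = 0.423 N·s/m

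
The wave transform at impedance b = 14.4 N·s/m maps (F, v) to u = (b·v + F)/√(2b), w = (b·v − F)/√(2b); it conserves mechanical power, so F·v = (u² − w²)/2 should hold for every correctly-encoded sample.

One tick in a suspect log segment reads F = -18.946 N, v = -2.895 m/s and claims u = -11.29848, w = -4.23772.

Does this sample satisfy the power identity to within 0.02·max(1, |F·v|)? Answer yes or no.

F·v = (-18.946)×(-2.895) = 54.8487 W.
(u² − w²)/2 = (127.6557 − 17.9583)/2 = 54.8487 W.
|Δ| = 0.0000;  2% of max(1, |F·v|) = 1.0970.

yes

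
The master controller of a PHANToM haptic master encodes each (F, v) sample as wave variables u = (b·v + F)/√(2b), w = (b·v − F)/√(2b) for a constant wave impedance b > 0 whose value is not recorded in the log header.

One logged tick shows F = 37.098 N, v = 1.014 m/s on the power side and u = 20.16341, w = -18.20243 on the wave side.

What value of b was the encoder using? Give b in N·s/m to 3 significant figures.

u + w = 1.96098;  u + w = √(2b)·v, so √(2b) = 1.96098/1.014 = 1.93391.
b = (√(2b))²/2 = 3.73999/2 = 1.86999.
(Check via u − w = 2F/√(2b): u − w = 38.36584, 2F/√(2b) = 38.36589.)

b = 1.87 N·s/m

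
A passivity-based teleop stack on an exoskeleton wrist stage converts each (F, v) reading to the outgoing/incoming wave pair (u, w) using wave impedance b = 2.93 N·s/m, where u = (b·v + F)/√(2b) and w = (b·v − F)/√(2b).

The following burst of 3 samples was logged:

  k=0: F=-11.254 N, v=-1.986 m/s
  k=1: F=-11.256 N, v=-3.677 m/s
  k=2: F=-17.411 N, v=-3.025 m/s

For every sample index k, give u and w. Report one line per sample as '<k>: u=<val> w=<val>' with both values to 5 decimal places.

0: u=-7.05278 w=2.24519
1: u=-9.10035 w=0.19927
2: u=-10.85379 w=3.53104

k=0: b·v=2.93×(-1.986)=-5.81898; √(2b)=2.42074; u=(-5.81898+(-11.254))/2.42074=-7.05278, w=(-5.81898−(-11.254))/2.42074=2.24519
k=1: b·v=2.93×(-3.677)=-10.77361; √(2b)=2.42074; u=(-10.77361+(-11.256))/2.42074=-9.10035, w=(-10.77361−(-11.256))/2.42074=0.19927
k=2: b·v=2.93×(-3.025)=-8.86325; √(2b)=2.42074; u=(-8.86325+(-17.411))/2.42074=-10.85379, w=(-8.86325−(-17.411))/2.42074=3.53104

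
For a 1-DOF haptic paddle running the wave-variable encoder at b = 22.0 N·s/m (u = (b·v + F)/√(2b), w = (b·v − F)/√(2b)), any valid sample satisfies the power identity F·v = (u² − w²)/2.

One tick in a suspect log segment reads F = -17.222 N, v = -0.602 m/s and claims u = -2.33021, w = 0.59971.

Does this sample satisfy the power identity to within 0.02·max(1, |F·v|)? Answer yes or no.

no

F·v = (-17.222)×(-0.602) = 10.36764 W.
(u² − w²)/2 = (5.42988 − 0.35965)/2 = 2.53511 W.
|Δ| = 7.83253;  2% of max(1, |F·v|) = 0.20735.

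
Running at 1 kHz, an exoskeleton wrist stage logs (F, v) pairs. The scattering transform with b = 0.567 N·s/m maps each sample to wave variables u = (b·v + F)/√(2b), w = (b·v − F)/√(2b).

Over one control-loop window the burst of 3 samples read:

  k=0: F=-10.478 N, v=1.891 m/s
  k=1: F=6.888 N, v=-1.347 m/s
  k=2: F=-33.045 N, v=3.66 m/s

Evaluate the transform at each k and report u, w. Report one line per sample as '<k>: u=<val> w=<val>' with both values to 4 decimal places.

0: u=-8.8326 w=10.8463
1: u=5.7510 w=-7.1855
2: u=-29.0825 w=32.9800

k=0: b·v=0.567×1.891=1.0722; √(2b)=1.0649; u=(1.0722+(-10.478))/1.0649=-8.8326, w=(1.0722−(-10.478))/1.0649=10.8463
k=1: b·v=0.567×(-1.347)=-0.7637; √(2b)=1.0649; u=(-0.7637+6.888)/1.0649=5.7510, w=(-0.7637−6.888)/1.0649=-7.1855
k=2: b·v=0.567×3.66=2.0752; √(2b)=1.0649; u=(2.0752+(-33.045))/1.0649=-29.0825, w=(2.0752−(-33.045))/1.0649=32.9800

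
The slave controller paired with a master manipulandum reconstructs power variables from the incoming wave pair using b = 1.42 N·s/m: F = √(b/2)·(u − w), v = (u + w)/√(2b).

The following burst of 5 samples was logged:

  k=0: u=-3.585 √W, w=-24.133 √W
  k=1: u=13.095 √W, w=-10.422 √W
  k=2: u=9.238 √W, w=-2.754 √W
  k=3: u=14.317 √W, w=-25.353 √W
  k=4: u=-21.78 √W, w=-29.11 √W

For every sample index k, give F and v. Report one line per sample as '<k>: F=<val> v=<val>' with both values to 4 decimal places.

k=0: u−w=20.5480, u+w=-27.7180; √(b/2)=0.8426, √(2b)=1.6852; F=0.8426×20.548=17.3141, v=-27.7180/1.6852=-16.4476
k=1: u−w=23.5170, u+w=2.6730; √(b/2)=0.8426, √(2b)=1.6852; F=0.8426×23.517=19.8158, v=2.6730/1.6852=1.5861
k=2: u−w=11.9920, u+w=6.4840; √(b/2)=0.8426, √(2b)=1.6852; F=0.8426×11.992=10.1046, v=6.4840/1.6852=3.8475
k=3: u−w=39.6700, u+w=-11.0360; √(b/2)=0.8426, √(2b)=1.6852; F=0.8426×39.67=33.4265, v=-11.0360/1.6852=-6.5487
k=4: u−w=7.3300, u+w=-50.8900; √(b/2)=0.8426, √(2b)=1.6852; F=0.8426×7.33=6.1764, v=-50.8900/1.6852=-30.1977

0: F=17.3141 v=-16.4476
1: F=19.8158 v=1.5861
2: F=10.1046 v=3.8475
3: F=33.4265 v=-6.5487
4: F=6.1764 v=-30.1977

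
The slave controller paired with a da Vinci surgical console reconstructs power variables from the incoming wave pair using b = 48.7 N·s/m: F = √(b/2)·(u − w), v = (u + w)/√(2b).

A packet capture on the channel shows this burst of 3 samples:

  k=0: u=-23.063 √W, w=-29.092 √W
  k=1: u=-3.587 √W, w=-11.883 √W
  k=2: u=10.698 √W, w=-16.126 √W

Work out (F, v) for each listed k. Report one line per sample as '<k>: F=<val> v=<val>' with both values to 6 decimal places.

k=0: u−w=6.029000, u+w=-52.155000; √(b/2)=4.934572, √(2b)=9.869144; F=4.934572×6.029=29.750534, v=-52.155000/9.869144=-5.284653
k=1: u−w=8.296000, u+w=-15.470000; √(b/2)=4.934572, √(2b)=9.869144; F=4.934572×8.296=40.937209, v=-15.470000/9.869144=-1.567512
k=2: u−w=26.824000, u+w=-5.428000; √(b/2)=4.934572, √(2b)=9.869144; F=4.934572×26.824=132.364957, v=-5.428000/9.869144=-0.549997

0: F=29.750534 v=-5.284653
1: F=40.937209 v=-1.567512
2: F=132.364957 v=-0.549997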